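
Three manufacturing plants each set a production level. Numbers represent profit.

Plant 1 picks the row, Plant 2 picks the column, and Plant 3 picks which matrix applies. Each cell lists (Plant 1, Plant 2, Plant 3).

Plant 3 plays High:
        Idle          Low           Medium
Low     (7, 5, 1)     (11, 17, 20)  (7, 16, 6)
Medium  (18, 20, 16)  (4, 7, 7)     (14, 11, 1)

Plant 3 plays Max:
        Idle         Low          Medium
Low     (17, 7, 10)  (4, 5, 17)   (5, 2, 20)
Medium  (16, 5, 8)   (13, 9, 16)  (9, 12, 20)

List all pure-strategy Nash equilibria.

The pure Nash equilibria are (Low, Idle, Max), (Low, Low, High), (Medium, Idle, High), (Medium, Medium, Max).

Plant 1 against (Idle, High): payoffs 7, 18 → best response Medium.
Plant 1 against (Idle, Max): payoffs 17, 16 → best response Low.
Plant 1 against (Low, High): payoffs 11, 4 → best response Low.
Plant 1 against (Low, Max): payoffs 4, 13 → best response Medium.
Plant 1 against (Medium, High): payoffs 7, 14 → best response Medium.
Plant 1 against (Medium, Max): payoffs 5, 9 → best response Medium.
Plant 2 against (Low, High): payoffs 5, 17, 16 → best response Low.
Plant 2 against (Low, Max): payoffs 7, 5, 2 → best response Idle.
Plant 2 against (Medium, High): payoffs 20, 7, 11 → best response Idle.
Plant 2 against (Medium, Max): payoffs 5, 9, 12 → best response Medium.
Plant 3 against (Low, Idle): payoffs 1, 10 → best response Max.
Plant 3 against (Low, Low): payoffs 20, 17 → best response High.
Plant 3 against (Low, Medium): payoffs 6, 20 → best response Max.
Plant 3 against (Medium, Idle): payoffs 16, 8 → best response High.
Plant 3 against (Medium, Low): payoffs 7, 16 → best response Max.
Plant 3 against (Medium, Medium): payoffs 1, 20 → best response Max.
Mutual best responses: (Low, Idle, Max); (Low, Low, High); (Medium, Idle, High); (Medium, Medium, Max).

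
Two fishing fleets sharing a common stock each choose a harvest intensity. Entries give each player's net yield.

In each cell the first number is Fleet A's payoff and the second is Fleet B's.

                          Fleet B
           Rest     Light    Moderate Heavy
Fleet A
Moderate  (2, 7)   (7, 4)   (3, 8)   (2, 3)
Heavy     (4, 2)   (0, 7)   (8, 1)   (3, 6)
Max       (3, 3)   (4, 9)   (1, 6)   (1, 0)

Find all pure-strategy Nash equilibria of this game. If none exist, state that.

This game has no pure Nash equilibrium.

For each player, find the best response to each opponent profile; mutual best responses are the pure NE.
Fleet A against Rest: payoffs 2, 4, 3 → best response Heavy.
Fleet A against Light: payoffs 7, 0, 4 → best response Moderate.
Fleet A against Moderate: payoffs 3, 8, 1 → best response Heavy.
Fleet A against Heavy: payoffs 2, 3, 1 → best response Heavy.
Fleet B against Moderate: payoffs 7, 4, 8, 3 → best response Moderate.
Fleet B against Heavy: payoffs 2, 7, 1, 6 → best response Light.
Fleet B against Max: payoffs 3, 9, 6, 0 → best response Light.
No profile is a mutual best response for all players.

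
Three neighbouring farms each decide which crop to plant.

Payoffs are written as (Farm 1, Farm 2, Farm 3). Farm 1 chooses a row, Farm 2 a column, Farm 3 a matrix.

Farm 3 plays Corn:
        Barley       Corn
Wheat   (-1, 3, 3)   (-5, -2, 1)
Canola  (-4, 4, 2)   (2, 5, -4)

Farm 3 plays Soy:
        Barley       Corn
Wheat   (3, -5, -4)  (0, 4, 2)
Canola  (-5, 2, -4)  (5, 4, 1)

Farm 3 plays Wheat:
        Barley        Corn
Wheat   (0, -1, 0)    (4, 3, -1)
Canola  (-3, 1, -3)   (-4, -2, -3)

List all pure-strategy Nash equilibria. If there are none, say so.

The pure Nash equilibria are (Wheat, Barley, Corn) and (Canola, Corn, Soy).

Mark each player's best response to every combination of opponents' strategies; a profile where every player is best-responding is a pure Nash equilibrium.
Farm 1 against (Barley, Corn): payoffs -1, -4 → best response Wheat.
Farm 1 against (Barley, Soy): payoffs 3, -5 → best response Wheat.
Farm 1 against (Barley, Wheat): payoffs 0, -3 → best response Wheat.
Farm 1 against (Corn, Corn): payoffs -5, 2 → best response Canola.
Farm 1 against (Corn, Soy): payoffs 0, 5 → best response Canola.
Farm 1 against (Corn, Wheat): payoffs 4, -4 → best response Wheat.
Farm 2 against (Wheat, Corn): payoffs 3, -2 → best response Barley.
Farm 2 against (Wheat, Soy): payoffs -5, 4 → best response Corn.
Farm 2 against (Wheat, Wheat): payoffs -1, 3 → best response Corn.
Farm 2 against (Canola, Corn): payoffs 4, 5 → best response Corn.
Farm 2 against (Canola, Soy): payoffs 2, 4 → best response Corn.
Farm 2 against (Canola, Wheat): payoffs 1, -2 → best response Barley.
Farm 3 against (Wheat, Barley): payoffs 3, -4, 0 → best response Corn.
Farm 3 against (Wheat, Corn): payoffs 1, 2, -1 → best response Soy.
Farm 3 against (Canola, Barley): payoffs 2, -4, -3 → best response Corn.
Farm 3 against (Canola, Corn): payoffs -4, 1, -3 → best response Soy.
Mutual best responses: (Wheat, Barley, Corn); (Canola, Corn, Soy).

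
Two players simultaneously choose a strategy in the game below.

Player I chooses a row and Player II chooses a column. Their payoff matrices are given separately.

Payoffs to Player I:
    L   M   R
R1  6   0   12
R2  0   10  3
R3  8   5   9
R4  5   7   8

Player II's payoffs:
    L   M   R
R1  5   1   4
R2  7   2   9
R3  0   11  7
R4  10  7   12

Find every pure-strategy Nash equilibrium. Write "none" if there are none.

(R1, L): Player I can switch to R3 (6 → 8). Not NE.
(R1, M): Player I can switch to R2 (0 → 10). Not NE.
(R1, R): Player II can switch to L (4 → 5). Not NE.
(R2, L): Player I can switch to R1 (0 → 6). Not NE.
(R2, M): Player II can switch to L (2 → 7). Not NE.
(R2, R): Player I can switch to R1 (3 → 12). Not NE.
(R3, L): Player II can switch to M (0 → 11). Not NE.
(R3, M): Player I can switch to R2 (5 → 10). Not NE.
(R3, R): Player I can switch to R1 (9 → 12). Not NE.
(R4, L): Player I can switch to R1 (5 → 6). Not NE.
(R4, M): Player I can switch to R2 (7 → 10). Not NE.
(R4, R): Player I can switch to R1 (8 → 12). Not NE.

none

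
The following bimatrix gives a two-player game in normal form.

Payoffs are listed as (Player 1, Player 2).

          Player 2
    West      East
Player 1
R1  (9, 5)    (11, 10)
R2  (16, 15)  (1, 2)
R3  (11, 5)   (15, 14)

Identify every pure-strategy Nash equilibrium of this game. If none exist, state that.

(R1, West): Player 1 can switch to R2 (9 → 16). Not NE.
(R1, East): Player 1 can switch to R3 (11 → 15). Not NE.
(R2, West): Player 1 gets 16, best alternative 11; Player 2 gets 15, best alternative 2. No profitable deviation — NE.
(R2, East): Player 1 can switch to R1 (1 → 11). Not NE.
(R3, West): Player 1 can switch to R2 (11 → 16). Not NE.
(R3, East): Player 1 gets 15, best alternative 11; Player 2 gets 14, best alternative 5. No profitable deviation — NE.

Pure-strategy Nash equilibria: (R2, West); (R3, East)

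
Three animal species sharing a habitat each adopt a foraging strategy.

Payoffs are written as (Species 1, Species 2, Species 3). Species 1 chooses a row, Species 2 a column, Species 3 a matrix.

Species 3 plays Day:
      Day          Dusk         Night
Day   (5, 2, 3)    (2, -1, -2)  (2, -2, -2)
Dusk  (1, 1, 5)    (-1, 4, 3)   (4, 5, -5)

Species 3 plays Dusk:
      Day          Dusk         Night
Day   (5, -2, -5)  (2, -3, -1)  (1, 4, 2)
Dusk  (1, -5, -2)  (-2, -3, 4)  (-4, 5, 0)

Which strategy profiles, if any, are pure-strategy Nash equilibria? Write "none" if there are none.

(Day, Day, Day); (Day, Night, Dusk)

Check each profile: it is a Nash equilibrium iff no player can strictly gain by switching unilaterally.
(Day, Day, Day): Species 1 gets 5, best alternative 1; Species 2 gets 2, best alternative -1; Species 3 gets 3, best alternative -5. No profitable deviation — NE.
(Day, Day, Dusk): Species 2 can switch to Night (-2 → 4). Not NE.
(Day, Dusk, Day): Species 2 can switch to Day (-1 → 2). Not NE.
(Day, Dusk, Dusk): Species 2 can switch to Day (-3 → -2). Not NE.
(Day, Night, Day): Species 1 can switch to Dusk (2 → 4). Not NE.
(Day, Night, Dusk): Species 1 gets 1, best alternative -4; Species 2 gets 4, best alternative -2; Species 3 gets 2, best alternative -2. No profitable deviation — NE.
(Dusk, Day, Day): Species 1 can switch to Day (1 → 5). Not NE.
(Dusk, Day, Dusk): Species 1 can switch to Day (1 → 5). Not NE.
(Dusk, Dusk, Day): Species 1 can switch to Day (-1 → 2). Not NE.
(Dusk, Dusk, Dusk): Species 1 can switch to Day (-2 → 2). Not NE.
(Dusk, Night, Day): Species 3 can switch to Dusk (-5 → 0). Not NE.
(Dusk, Night, Dusk): Species 1 can switch to Day (-4 → 1). Not NE.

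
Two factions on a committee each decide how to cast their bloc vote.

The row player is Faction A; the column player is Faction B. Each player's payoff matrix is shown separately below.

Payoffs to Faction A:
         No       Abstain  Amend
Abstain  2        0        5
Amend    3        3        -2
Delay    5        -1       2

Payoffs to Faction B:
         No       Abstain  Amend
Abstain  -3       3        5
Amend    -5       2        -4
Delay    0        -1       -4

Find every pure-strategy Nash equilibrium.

Pure-strategy Nash equilibria: (Abstain, Amend) and (Amend, Abstain) and (Delay, No)

(Abstain, No): Faction A can switch to Amend (2 → 3). Not NE.
(Abstain, Abstain): Faction A can switch to Amend (0 → 3). Not NE.
(Abstain, Amend): Faction A gets 5, best alternative 2; Faction B gets 5, best alternative 3. No profitable deviation — NE.
(Amend, No): Faction A can switch to Delay (3 → 5). Not NE.
(Amend, Abstain): Faction A gets 3, best alternative 0; Faction B gets 2, best alternative -4. No profitable deviation — NE.
(Amend, Amend): Faction A can switch to Abstain (-2 → 5). Not NE.
(Delay, No): Faction A gets 5, best alternative 3; Faction B gets 0, best alternative -1. No profitable deviation — NE.
(Delay, Abstain): Faction A can switch to Abstain (-1 → 0). Not NE.
(Delay, Amend): Faction A can switch to Abstain (2 → 5). Not NE.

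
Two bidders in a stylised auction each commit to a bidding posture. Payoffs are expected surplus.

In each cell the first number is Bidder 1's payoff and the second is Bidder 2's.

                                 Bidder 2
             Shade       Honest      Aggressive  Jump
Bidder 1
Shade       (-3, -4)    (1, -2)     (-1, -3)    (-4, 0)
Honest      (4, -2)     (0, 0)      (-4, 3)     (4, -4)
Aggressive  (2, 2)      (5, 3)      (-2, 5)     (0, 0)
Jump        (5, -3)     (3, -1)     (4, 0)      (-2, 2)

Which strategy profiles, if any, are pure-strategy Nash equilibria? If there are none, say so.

This game has no pure Nash equilibrium.

(Shade, Shade): Bidder 1 can switch to Honest (-3 → 4). Not NE.
(Shade, Honest): Bidder 1 can switch to Aggressive (1 → 5). Not NE.
(Shade, Aggressive): Bidder 1 can switch to Jump (-1 → 4). Not NE.
(Shade, Jump): Bidder 1 can switch to Honest (-4 → 4). Not NE.
(Honest, Shade): Bidder 1 can switch to Jump (4 → 5). Not NE.
(Honest, Honest): Bidder 1 can switch to Shade (0 → 1). Not NE.
(Honest, Aggressive): Bidder 1 can switch to Shade (-4 → -1). Not NE.
(Honest, Jump): Bidder 2 can switch to Shade (-4 → -2). Not NE.
(The remaining 8 profiles each have a profitable deviation by the same check.)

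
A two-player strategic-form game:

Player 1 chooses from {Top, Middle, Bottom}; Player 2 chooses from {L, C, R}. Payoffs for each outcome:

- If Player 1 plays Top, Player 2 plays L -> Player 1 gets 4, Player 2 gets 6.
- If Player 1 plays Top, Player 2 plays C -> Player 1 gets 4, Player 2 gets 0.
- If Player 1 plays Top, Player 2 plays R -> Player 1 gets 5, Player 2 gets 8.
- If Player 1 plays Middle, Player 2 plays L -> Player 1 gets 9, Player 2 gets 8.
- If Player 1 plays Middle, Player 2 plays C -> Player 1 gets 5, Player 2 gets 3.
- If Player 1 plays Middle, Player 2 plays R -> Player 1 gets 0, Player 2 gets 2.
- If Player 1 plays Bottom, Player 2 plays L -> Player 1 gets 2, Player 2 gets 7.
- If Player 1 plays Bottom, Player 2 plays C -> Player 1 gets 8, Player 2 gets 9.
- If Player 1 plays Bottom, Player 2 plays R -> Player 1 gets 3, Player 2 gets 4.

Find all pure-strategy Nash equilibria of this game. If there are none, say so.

(Top, R); (Middle, L); (Bottom, C)

Mark each player's best response to every combination of opponents' strategies; a profile where every player is best-responding is a pure Nash equilibrium.
Player 1 against L: payoffs 4, 9, 2 → best response Middle.
Player 1 against C: payoffs 4, 5, 8 → best response Bottom.
Player 1 against R: payoffs 5, 0, 3 → best response Top.
Player 2 against Top: payoffs 6, 0, 8 → best response R.
Player 2 against Middle: payoffs 8, 3, 2 → best response L.
Player 2 against Bottom: payoffs 7, 9, 4 → best response C.
Mutual best responses: (Top, R); (Middle, L); (Bottom, C).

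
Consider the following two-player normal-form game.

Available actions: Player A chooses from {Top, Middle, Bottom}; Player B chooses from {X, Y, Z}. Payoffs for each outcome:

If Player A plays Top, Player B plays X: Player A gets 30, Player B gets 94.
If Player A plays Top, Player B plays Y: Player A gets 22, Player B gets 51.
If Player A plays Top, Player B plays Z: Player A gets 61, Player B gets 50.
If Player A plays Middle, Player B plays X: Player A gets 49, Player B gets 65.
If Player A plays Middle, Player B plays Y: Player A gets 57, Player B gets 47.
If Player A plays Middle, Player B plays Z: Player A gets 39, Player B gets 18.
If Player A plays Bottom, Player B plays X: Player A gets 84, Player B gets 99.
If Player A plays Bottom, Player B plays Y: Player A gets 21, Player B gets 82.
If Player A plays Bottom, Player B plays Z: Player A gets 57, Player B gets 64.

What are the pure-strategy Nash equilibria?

Mark each player's best response to every combination of opponents' strategies; a profile where every player is best-responding is a pure Nash equilibrium.
Player A against X: payoffs 30, 49, 84 → best response Bottom.
Player A against Y: payoffs 22, 57, 21 → best response Middle.
Player A against Z: payoffs 61, 39, 57 → best response Top.
Player B against Top: payoffs 94, 51, 50 → best response X.
Player B against Middle: payoffs 65, 47, 18 → best response X.
Player B against Bottom: payoffs 99, 82, 64 → best response X.
Mutual best responses: (Bottom, X).

The unique pure-strategy Nash equilibrium is (Bottom, X).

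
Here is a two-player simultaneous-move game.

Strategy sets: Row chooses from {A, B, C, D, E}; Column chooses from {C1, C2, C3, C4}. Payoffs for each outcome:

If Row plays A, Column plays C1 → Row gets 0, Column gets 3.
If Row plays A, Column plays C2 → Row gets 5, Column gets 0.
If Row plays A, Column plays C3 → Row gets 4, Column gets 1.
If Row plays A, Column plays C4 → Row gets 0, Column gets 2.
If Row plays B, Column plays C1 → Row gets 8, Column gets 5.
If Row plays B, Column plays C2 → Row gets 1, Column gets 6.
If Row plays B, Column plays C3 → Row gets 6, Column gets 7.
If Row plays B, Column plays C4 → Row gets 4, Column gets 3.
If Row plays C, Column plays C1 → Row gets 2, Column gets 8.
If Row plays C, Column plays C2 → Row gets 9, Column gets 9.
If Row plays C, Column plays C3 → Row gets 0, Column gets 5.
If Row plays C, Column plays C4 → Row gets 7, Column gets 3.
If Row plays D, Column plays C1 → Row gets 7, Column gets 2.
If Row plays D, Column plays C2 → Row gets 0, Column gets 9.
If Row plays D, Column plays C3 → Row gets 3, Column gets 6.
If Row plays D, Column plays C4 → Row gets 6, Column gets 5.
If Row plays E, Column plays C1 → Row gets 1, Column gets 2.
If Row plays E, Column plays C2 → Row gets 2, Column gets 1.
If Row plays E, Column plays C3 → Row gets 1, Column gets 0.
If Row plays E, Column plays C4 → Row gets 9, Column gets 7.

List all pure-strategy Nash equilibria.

Check each profile: it is a Nash equilibrium iff no player can strictly gain by switching unilaterally.
(A, C1): Row can switch to B (0 → 8). Not NE.
(A, C2): Row can switch to C (5 → 9). Not NE.
(A, C3): Row can switch to B (4 → 6). Not NE.
(A, C4): Row can switch to B (0 → 4). Not NE.
(B, C1): Column can switch to C2 (5 → 6). Not NE.
(B, C2): Row can switch to A (1 → 5). Not NE.
(B, C3): Row gets 6, best alternative 4; Column gets 7, best alternative 6. No profitable deviation — NE.
(B, C4): Row can switch to C (4 → 7). Not NE.
(C, C1): Row can switch to B (2 → 8). Not NE.
(C, C2): Row gets 9, best alternative 5; Column gets 9, best alternative 8. No profitable deviation — NE.
(E, C4): Row gets 9, best alternative 7; Column gets 7, best alternative 2. No profitable deviation — NE.
(The remaining 9 profiles each have a profitable deviation by the same check.)

The pure Nash equilibria are (B, C3) and (C, C2) and (E, C4).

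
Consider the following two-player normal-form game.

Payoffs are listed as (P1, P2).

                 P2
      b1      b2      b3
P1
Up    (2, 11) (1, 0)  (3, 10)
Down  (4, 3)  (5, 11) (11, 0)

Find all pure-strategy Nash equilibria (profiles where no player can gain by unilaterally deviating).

P1 against b1: payoffs 2, 4 → best response Down.
P1 against b2: payoffs 1, 5 → best response Down.
P1 against b3: payoffs 3, 11 → best response Down.
P2 against Up: payoffs 11, 0, 10 → best response b1.
P2 against Down: payoffs 3, 11, 0 → best response b2.
Mutual best responses: (Down, b2).

(Down, b2)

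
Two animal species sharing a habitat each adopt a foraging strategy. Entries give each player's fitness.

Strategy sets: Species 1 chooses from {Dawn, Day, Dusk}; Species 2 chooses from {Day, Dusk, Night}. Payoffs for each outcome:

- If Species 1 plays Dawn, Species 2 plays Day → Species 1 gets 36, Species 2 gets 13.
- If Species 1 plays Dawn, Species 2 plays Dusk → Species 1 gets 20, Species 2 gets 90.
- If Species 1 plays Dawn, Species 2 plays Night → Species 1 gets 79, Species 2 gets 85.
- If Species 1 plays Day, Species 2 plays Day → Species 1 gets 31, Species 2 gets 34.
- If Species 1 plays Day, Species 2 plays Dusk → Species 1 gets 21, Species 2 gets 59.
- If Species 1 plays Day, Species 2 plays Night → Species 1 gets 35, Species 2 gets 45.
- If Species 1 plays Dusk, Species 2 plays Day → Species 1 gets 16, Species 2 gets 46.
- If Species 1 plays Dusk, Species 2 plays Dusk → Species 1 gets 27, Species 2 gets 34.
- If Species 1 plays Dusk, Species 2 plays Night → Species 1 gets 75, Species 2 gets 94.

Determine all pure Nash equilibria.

For each player, find the best response to each opponent profile; mutual best responses are the pure NE.
Species 1 against Day: payoffs 36, 31, 16 → best response Dawn.
Species 1 against Dusk: payoffs 20, 21, 27 → best response Dusk.
Species 1 against Night: payoffs 79, 35, 75 → best response Dawn.
Species 2 against Dawn: payoffs 13, 90, 85 → best response Dusk.
Species 2 against Day: payoffs 34, 59, 45 → best response Dusk.
Species 2 against Dusk: payoffs 46, 34, 94 → best response Night.
No profile is a mutual best response for all players.

none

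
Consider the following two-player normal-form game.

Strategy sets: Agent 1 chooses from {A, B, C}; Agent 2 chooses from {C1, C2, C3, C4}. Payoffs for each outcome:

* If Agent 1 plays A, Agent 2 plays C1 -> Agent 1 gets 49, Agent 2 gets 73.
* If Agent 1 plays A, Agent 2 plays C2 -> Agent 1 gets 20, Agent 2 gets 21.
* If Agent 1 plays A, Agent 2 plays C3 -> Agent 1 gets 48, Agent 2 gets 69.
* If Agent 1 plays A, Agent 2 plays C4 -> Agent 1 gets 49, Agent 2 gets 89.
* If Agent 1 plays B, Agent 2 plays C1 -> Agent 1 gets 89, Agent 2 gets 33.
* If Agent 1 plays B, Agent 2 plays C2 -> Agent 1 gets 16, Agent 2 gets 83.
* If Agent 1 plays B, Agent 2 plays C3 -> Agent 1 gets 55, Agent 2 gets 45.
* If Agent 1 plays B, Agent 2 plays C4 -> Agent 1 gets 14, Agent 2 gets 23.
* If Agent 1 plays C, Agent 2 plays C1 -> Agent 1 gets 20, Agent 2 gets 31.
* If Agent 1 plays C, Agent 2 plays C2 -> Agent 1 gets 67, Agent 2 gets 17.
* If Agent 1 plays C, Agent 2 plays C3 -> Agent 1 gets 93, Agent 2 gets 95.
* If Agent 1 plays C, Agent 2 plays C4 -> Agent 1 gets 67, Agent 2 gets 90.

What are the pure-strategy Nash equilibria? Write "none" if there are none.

Pure NE: (C, C3)

Agent 1 against C1: payoffs 49, 89, 20 → best response B.
Agent 1 against C2: payoffs 20, 16, 67 → best response C.
Agent 1 against C3: payoffs 48, 55, 93 → best response C.
Agent 1 against C4: payoffs 49, 14, 67 → best response C.
Agent 2 against A: payoffs 73, 21, 69, 89 → best response C4.
Agent 2 against B: payoffs 33, 83, 45, 23 → best response C2.
Agent 2 against C: payoffs 31, 17, 95, 90 → best response C3.
Mutual best responses: (C, C3).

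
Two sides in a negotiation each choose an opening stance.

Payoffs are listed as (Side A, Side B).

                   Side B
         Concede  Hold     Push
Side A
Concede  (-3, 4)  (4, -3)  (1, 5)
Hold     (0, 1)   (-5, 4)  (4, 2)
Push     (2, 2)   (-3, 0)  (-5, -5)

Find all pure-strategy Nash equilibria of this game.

The unique pure-strategy Nash equilibrium is (Push, Concede).

For each strategy profile, look for a profitable unilateral deviation.
(Concede, Concede): Side A can switch to Hold (-3 → 0). Not NE.
(Concede, Hold): Side B can switch to Concede (-3 → 4). Not NE.
(Concede, Push): Side A can switch to Hold (1 → 4). Not NE.
(Hold, Concede): Side A can switch to Push (0 → 2). Not NE.
(Hold, Hold): Side A can switch to Concede (-5 → 4). Not NE.
(Hold, Push): Side B can switch to Hold (2 → 4). Not NE.
(Push, Concede): Side A gets 2, best alternative 0; Side B gets 2, best alternative 0. No profitable deviation — NE.
(The remaining 2 profiles each have a profitable deviation by the same check.)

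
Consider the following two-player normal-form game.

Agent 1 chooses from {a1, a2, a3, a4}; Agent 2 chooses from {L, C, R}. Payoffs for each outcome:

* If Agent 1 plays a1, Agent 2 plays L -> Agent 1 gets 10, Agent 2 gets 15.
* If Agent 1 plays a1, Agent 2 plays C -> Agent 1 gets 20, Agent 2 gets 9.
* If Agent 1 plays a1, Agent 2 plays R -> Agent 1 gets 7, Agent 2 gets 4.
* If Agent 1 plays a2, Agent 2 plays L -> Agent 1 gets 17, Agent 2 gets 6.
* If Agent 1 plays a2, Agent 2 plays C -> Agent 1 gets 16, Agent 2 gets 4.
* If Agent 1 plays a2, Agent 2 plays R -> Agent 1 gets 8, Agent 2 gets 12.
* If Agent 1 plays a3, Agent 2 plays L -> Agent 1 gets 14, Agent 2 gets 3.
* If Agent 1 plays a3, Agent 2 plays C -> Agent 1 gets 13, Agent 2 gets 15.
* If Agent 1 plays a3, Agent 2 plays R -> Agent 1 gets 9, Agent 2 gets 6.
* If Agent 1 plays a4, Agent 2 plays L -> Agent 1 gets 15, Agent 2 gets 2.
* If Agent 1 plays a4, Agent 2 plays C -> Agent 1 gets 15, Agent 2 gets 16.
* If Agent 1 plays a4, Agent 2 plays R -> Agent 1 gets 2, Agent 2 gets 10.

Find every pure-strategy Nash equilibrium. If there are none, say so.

There is no pure-strategy Nash equilibrium.

Agent 1 against L: payoffs 10, 17, 14, 15 → best response a2.
Agent 1 against C: payoffs 20, 16, 13, 15 → best response a1.
Agent 1 against R: payoffs 7, 8, 9, 2 → best response a3.
Agent 2 against a1: payoffs 15, 9, 4 → best response L.
Agent 2 against a2: payoffs 6, 4, 12 → best response R.
Agent 2 against a3: payoffs 3, 15, 6 → best response C.
Agent 2 against a4: payoffs 2, 16, 10 → best response C.
No profile is a mutual best response for all players.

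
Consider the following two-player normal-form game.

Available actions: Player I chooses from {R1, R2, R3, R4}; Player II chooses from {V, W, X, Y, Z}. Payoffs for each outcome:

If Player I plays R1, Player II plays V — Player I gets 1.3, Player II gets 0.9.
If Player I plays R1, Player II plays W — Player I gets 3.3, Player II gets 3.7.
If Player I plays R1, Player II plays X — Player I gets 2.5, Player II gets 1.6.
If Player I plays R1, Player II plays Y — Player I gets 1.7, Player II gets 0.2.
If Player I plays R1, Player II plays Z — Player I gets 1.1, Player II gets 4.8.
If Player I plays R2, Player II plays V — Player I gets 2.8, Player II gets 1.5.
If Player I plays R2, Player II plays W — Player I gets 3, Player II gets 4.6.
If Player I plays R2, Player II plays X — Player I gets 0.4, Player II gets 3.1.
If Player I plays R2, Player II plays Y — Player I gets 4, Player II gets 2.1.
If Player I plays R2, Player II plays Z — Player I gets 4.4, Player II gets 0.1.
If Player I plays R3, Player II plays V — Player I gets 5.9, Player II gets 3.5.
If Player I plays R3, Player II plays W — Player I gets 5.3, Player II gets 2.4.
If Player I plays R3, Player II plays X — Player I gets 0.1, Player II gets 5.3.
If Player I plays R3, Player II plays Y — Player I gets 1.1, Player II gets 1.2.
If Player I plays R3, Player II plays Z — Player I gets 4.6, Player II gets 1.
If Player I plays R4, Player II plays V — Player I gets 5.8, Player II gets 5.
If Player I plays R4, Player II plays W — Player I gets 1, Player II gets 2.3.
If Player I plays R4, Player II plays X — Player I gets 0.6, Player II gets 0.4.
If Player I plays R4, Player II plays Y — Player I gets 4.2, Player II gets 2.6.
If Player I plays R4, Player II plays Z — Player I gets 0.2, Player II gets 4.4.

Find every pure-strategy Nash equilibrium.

No pure-strategy Nash equilibrium.

(R1, V): Player I can switch to R2 (1.3 → 2.8). Not NE.
(R1, W): Player I can switch to R3 (3.3 → 5.3). Not NE.
(R1, X): Player II can switch to W (1.6 → 3.7). Not NE.
(R1, Y): Player I can switch to R2 (1.7 → 4). Not NE.
(R1, Z): Player I can switch to R2 (1.1 → 4.4). Not NE.
(R2, V): Player I can switch to R3 (2.8 → 5.9). Not NE.
(R2, W): Player I can switch to R1 (3 → 3.3). Not NE.
(R2, X): Player I can switch to R1 (0.4 → 2.5). Not NE.
(R2, Y): Player I can switch to R4 (4 → 4.2). Not NE.
(R2, Z): Player I can switch to R3 (4.4 → 4.6). Not NE.
(The remaining 10 profiles each have a profitable deviation by the same check.)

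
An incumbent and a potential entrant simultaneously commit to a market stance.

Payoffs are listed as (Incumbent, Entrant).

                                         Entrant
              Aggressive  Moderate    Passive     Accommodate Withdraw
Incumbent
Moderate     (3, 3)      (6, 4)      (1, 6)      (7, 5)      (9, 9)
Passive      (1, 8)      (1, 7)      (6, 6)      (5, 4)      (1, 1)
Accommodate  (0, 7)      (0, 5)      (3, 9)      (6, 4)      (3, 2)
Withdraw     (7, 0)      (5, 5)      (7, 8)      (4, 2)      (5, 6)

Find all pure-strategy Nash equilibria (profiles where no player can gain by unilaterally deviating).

Incumbent against Aggressive: payoffs 3, 1, 0, 7 → best response Withdraw.
Incumbent against Moderate: payoffs 6, 1, 0, 5 → best response Moderate.
Incumbent against Passive: payoffs 1, 6, 3, 7 → best response Withdraw.
Incumbent against Accommodate: payoffs 7, 5, 6, 4 → best response Moderate.
Incumbent against Withdraw: payoffs 9, 1, 3, 5 → best response Moderate.
Entrant against Moderate: payoffs 3, 4, 6, 5, 9 → best response Withdraw.
Entrant against Passive: payoffs 8, 7, 6, 4, 1 → best response Aggressive.
Entrant against Accommodate: payoffs 7, 5, 9, 4, 2 → best response Passive.
Entrant against Withdraw: payoffs 0, 5, 8, 2, 6 → best response Passive.
Mutual best responses: (Moderate, Withdraw); (Withdraw, Passive).

Pure-strategy Nash equilibria: (Moderate, Withdraw), (Withdraw, Passive)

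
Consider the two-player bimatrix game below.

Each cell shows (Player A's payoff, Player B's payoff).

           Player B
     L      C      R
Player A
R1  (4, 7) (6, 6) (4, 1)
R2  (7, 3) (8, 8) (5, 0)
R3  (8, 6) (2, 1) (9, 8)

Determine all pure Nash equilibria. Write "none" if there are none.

Player A against L: payoffs 4, 7, 8 → best response R3.
Player A against C: payoffs 6, 8, 2 → best response R2.
Player A against R: payoffs 4, 5, 9 → best response R3.
Player B against R1: payoffs 7, 6, 1 → best response L.
Player B against R2: payoffs 3, 8, 0 → best response C.
Player B against R3: payoffs 6, 1, 8 → best response R.
Mutual best responses: (R2, C); (R3, R).

The pure Nash equilibria are (R2, C), (R3, R).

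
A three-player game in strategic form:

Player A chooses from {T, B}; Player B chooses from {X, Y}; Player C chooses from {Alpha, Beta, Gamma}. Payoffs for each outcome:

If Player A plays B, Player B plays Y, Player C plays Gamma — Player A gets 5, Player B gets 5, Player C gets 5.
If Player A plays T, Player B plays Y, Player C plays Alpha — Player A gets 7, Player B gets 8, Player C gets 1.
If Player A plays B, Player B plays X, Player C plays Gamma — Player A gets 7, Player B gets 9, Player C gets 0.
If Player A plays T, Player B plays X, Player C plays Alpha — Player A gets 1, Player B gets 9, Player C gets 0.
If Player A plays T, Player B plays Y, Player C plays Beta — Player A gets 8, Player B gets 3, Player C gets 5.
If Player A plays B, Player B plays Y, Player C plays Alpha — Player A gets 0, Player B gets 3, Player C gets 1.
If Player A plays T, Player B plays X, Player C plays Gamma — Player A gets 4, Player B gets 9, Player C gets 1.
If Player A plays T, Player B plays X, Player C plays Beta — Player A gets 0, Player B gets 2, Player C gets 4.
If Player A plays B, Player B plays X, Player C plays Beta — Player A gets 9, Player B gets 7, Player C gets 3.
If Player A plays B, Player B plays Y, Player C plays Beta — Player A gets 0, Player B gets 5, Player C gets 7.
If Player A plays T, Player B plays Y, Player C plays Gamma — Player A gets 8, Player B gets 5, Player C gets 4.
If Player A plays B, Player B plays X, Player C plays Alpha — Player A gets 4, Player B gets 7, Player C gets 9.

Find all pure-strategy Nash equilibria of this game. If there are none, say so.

(T, X, Alpha): Player A can switch to B (1 → 4). Not NE.
(T, X, Beta): Player A can switch to B (0 → 9). Not NE.
(T, X, Gamma): Player A can switch to B (4 → 7). Not NE.
(T, Y, Alpha): Player B can switch to X (8 → 9). Not NE.
(T, Y, Beta): Player A gets 8, best alternative 0; Player B gets 3, best alternative 2; Player C gets 5, best alternative 4. No profitable deviation — NE.
(T, Y, Gamma): Player B can switch to X (5 → 9). Not NE.
(B, X, Alpha): Player A gets 4, best alternative 1; Player B gets 7, best alternative 3; Player C gets 9, best alternative 3. No profitable deviation — NE.
(B, X, Beta): Player C can switch to Alpha (3 → 9). Not NE.
(B, X, Gamma): Player C can switch to Alpha (0 → 9). Not NE.
(B, Y, Alpha): Player A can switch to T (0 → 7). Not NE.
(B, Y, Beta): Player A can switch to T (0 → 8). Not NE.
(B, Y, Gamma): Player A can switch to T (5 → 8). Not NE.

Pure-strategy Nash equilibria: (T, Y, Beta); (B, X, Alpha)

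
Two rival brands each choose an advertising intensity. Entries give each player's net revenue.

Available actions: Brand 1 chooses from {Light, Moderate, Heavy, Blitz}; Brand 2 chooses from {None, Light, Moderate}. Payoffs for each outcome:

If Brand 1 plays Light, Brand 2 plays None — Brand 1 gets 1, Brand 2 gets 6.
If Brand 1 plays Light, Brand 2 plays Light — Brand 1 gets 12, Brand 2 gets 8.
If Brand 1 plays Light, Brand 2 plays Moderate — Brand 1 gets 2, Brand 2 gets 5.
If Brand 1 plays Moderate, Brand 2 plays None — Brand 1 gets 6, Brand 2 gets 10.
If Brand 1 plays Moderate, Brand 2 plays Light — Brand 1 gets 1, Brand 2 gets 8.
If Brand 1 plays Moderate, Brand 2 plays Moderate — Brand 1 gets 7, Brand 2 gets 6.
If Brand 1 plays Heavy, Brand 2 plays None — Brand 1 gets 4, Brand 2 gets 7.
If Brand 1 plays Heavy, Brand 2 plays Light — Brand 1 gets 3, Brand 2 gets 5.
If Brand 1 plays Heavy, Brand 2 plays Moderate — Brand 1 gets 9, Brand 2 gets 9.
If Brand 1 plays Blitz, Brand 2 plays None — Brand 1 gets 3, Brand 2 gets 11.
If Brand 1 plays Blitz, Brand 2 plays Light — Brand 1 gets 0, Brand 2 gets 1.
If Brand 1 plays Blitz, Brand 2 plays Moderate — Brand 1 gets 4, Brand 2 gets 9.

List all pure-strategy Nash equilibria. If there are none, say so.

(Light, None): Brand 1 can switch to Moderate (1 → 6). Not NE.
(Light, Light): Brand 1 gets 12, best alternative 3; Brand 2 gets 8, best alternative 6. No profitable deviation — NE.
(Light, Moderate): Brand 1 can switch to Moderate (2 → 7). Not NE.
(Moderate, None): Brand 1 gets 6, best alternative 4; Brand 2 gets 10, best alternative 8. No profitable deviation — NE.
(Moderate, Light): Brand 1 can switch to Light (1 → 12). Not NE.
(Moderate, Moderate): Brand 1 can switch to Heavy (7 → 9). Not NE.
(Heavy, None): Brand 1 can switch to Moderate (4 → 6). Not NE.
(Heavy, Light): Brand 1 can switch to Light (3 → 12). Not NE.
(Heavy, Moderate): Brand 1 gets 9, best alternative 7; Brand 2 gets 9, best alternative 7. No profitable deviation — NE.
(The remaining 3 profiles each have a profitable deviation by the same check.)

The pure Nash equilibria are (Light, Light) and (Moderate, None) and (Heavy, Moderate).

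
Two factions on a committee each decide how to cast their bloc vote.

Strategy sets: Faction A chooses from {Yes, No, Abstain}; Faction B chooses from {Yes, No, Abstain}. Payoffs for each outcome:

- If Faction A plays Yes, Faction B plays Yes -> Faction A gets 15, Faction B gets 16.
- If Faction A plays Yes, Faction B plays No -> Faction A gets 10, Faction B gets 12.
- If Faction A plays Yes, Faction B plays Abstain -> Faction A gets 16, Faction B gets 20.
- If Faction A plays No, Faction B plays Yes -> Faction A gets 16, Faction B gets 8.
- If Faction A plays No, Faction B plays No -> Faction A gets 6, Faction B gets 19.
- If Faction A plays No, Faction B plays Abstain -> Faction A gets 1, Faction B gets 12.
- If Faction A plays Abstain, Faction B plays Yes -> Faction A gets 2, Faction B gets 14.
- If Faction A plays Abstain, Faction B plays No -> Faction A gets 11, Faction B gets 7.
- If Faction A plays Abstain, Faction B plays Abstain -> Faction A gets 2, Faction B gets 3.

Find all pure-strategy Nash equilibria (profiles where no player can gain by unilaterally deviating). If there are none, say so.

For each player, find the best response to each opponent profile; mutual best responses are the pure NE.
Faction A against Yes: payoffs 15, 16, 2 → best response No.
Faction A against No: payoffs 10, 6, 11 → best response Abstain.
Faction A against Abstain: payoffs 16, 1, 2 → best response Yes.
Faction B against Yes: payoffs 16, 12, 20 → best response Abstain.
Faction B against No: payoffs 8, 19, 12 → best response No.
Faction B against Abstain: payoffs 14, 7, 3 → best response Yes.
Mutual best responses: (Yes, Abstain).

The unique pure-strategy Nash equilibrium is (Yes, Abstain).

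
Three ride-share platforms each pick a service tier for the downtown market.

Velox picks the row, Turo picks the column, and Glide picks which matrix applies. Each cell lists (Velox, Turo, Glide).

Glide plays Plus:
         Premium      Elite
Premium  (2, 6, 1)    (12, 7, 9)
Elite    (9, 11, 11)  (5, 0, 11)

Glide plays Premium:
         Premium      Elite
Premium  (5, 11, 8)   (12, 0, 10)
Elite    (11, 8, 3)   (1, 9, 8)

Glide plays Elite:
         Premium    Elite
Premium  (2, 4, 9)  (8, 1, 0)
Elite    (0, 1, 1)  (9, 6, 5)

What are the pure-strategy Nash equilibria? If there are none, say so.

For each player, find the best response to each opponent profile; mutual best responses are the pure NE.
Velox against (Premium, Plus): payoffs 2, 9 → best response Elite.
Velox against (Premium, Premium): payoffs 5, 11 → best response Elite.
Velox against (Premium, Elite): payoffs 2, 0 → best response Premium.
Velox against (Elite, Plus): payoffs 12, 5 → best response Premium.
Velox against (Elite, Premium): payoffs 12, 1 → best response Premium.
Velox against (Elite, Elite): payoffs 8, 9 → best response Elite.
Turo against (Premium, Plus): payoffs 6, 7 → best response Elite.
Turo against (Premium, Premium): payoffs 11, 0 → best response Premium.
Turo against (Premium, Elite): payoffs 4, 1 → best response Premium.
Turo against (Elite, Plus): payoffs 11, 0 → best response Premium.
Turo against (Elite, Premium): payoffs 8, 9 → best response Elite.
Turo against (Elite, Elite): payoffs 1, 6 → best response Elite.
Glide against (Premium, Premium): payoffs 1, 8, 9 → best response Elite.
Glide against (Premium, Elite): payoffs 9, 10, 0 → best response Premium.
Glide against (Elite, Premium): payoffs 11, 3, 1 → best response Plus.
Glide against (Elite, Elite): payoffs 11, 8, 5 → best response Plus.
Mutual best responses: (Premium, Premium, Elite); (Elite, Premium, Plus).

(Premium, Premium, Elite); (Elite, Premium, Plus)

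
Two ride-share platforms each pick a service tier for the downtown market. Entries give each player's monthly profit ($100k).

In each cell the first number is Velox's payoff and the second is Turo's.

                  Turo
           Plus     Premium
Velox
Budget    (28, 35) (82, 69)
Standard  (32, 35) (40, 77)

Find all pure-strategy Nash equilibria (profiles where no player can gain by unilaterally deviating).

The unique pure-strategy Nash equilibrium is (Budget, Premium).

Check each profile: it is a Nash equilibrium iff no player can strictly gain by switching unilaterally.
(Budget, Plus): Velox can switch to Standard (28 → 32). Not NE.
(Budget, Premium): Velox gets 82, best alternative 40; Turo gets 69, best alternative 35. No profitable deviation — NE.
(Standard, Plus): Turo can switch to Premium (35 → 77). Not NE.
(Standard, Premium): Velox can switch to Budget (40 → 82). Not NE.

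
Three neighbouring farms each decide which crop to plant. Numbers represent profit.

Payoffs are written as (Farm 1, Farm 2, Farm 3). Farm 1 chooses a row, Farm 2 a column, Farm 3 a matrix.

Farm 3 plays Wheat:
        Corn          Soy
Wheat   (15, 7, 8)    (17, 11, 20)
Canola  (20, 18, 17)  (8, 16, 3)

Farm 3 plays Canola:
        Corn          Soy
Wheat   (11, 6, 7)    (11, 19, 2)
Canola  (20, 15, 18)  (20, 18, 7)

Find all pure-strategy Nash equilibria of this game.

The pure Nash equilibria are (Wheat, Soy, Wheat); (Canola, Soy, Canola).

Mark each player's best response to every combination of opponents' strategies; a profile where every player is best-responding is a pure Nash equilibrium.
Farm 1 against (Corn, Wheat): payoffs 15, 20 → best response Canola.
Farm 1 against (Corn, Canola): payoffs 11, 20 → best response Canola.
Farm 1 against (Soy, Wheat): payoffs 17, 8 → best response Wheat.
Farm 1 against (Soy, Canola): payoffs 11, 20 → best response Canola.
Farm 2 against (Wheat, Wheat): payoffs 7, 11 → best response Soy.
Farm 2 against (Wheat, Canola): payoffs 6, 19 → best response Soy.
Farm 2 against (Canola, Wheat): payoffs 18, 16 → best response Corn.
Farm 2 against (Canola, Canola): payoffs 15, 18 → best response Soy.
Farm 3 against (Wheat, Corn): payoffs 8, 7 → best response Wheat.
Farm 3 against (Wheat, Soy): payoffs 20, 2 → best response Wheat.
Farm 3 against (Canola, Corn): payoffs 17, 18 → best response Canola.
Farm 3 against (Canola, Soy): payoffs 3, 7 → best response Canola.
Mutual best responses: (Wheat, Soy, Wheat); (Canola, Soy, Canola).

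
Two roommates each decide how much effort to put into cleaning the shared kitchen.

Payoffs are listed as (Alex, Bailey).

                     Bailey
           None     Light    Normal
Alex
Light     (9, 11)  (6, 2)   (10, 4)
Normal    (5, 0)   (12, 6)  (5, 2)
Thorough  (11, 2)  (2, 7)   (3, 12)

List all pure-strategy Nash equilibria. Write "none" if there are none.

The unique pure-strategy Nash equilibrium is (Normal, Light).

Mark each player's best response to every combination of opponents' strategies; a profile where every player is best-responding is a pure Nash equilibrium.
Alex against None: payoffs 9, 5, 11 → best response Thorough.
Alex against Light: payoffs 6, 12, 2 → best response Normal.
Alex against Normal: payoffs 10, 5, 3 → best response Light.
Bailey against Light: payoffs 11, 2, 4 → best response None.
Bailey against Normal: payoffs 0, 6, 2 → best response Light.
Bailey against Thorough: payoffs 2, 7, 12 → best response Normal.
Mutual best responses: (Normal, Light).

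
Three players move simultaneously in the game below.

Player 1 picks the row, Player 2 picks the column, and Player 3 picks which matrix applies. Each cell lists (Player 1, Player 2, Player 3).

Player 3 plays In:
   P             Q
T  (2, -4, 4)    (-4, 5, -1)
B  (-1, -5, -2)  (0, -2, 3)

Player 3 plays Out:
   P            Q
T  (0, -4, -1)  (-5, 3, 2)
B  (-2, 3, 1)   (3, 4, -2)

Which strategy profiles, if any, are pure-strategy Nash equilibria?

Player 1 against (P, In): payoffs 2, -1 → best response T.
Player 1 against (P, Out): payoffs 0, -2 → best response T.
Player 1 against (Q, In): payoffs -4, 0 → best response B.
Player 1 against (Q, Out): payoffs -5, 3 → best response B.
Player 2 against (T, In): payoffs -4, 5 → best response Q.
Player 2 against (T, Out): payoffs -4, 3 → best response Q.
Player 2 against (B, In): payoffs -5, -2 → best response Q.
Player 2 against (B, Out): payoffs 3, 4 → best response Q.
Player 3 against (T, P): payoffs 4, -1 → best response In.
Player 3 against (T, Q): payoffs -1, 2 → best response Out.
Player 3 against (B, P): payoffs -2, 1 → best response Out.
Player 3 against (B, Q): payoffs 3, -2 → best response In.
Mutual best responses: (B, Q, In).

The unique pure-strategy Nash equilibrium is (B, Q, In).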